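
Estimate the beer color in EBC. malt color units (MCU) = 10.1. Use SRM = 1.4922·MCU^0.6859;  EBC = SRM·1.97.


SRM = 1.4922·10.1^0.6859 = 7.2894
EBC = 7.2894·1.97

14.3601 EBC


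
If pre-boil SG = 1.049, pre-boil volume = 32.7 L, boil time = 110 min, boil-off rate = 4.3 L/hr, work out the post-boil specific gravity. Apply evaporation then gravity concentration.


V_post = V_pre − rate·(t/60);  SG_post = 1 + (SG_pre−1)·V_pre/V_post
V_post = 32.7 − 4.3·(110/60) = 24.8167
SG_post = 1 + (1.049 − 1)·32.7/24.8167

1.0646


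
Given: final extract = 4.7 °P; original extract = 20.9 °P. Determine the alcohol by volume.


SG = 259/(259 − P);  ABV = (OG − FG)·131.25
OG = 259/(259 − 20.9) = 1.0878
FG = 259/(259 − 4.7) = 1.0185
ABV = (1.0878 − 1.0185)·131.25

9.0951 % ABV


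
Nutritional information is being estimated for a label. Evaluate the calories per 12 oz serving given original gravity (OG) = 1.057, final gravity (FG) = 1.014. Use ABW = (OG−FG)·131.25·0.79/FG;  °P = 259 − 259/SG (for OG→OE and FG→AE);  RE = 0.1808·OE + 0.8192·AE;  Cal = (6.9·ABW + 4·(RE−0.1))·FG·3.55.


ABW = (1.057 − 1.014)·131.25·0.79/1.014 = 4.3970
OE = 259 − 259/1.057 = 13.9669 °P
AE = 259 − 259/1.014 = 3.5759 °P
RE = 0.1808·13.9669 + 0.8192·3.5759 = 5.4546 °P
Cal = (6.9·4.3970 + 4·(5.4546−0.1))·1.014·3.55

186.3126 kcal


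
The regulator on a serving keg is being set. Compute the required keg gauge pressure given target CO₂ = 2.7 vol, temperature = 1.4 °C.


psi = vols/(0.01821 + 0.09011·e^(−0.04·T)) − 14.695
psi = 2.7/(0.01821 + 0.09011·e^(−0.04·1.4)) − 14.695

11.4140 psi


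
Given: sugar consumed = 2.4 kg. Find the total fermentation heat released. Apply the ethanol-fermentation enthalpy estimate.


Q = m_sugar · 590 kJ/kg
Q = 2.4 · 590

1416.0000 kJ


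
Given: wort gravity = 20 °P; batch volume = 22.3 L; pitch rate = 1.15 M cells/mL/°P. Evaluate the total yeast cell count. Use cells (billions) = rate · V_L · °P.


cells = 1.15 · 22.3 · 20

512.9000 billion cells


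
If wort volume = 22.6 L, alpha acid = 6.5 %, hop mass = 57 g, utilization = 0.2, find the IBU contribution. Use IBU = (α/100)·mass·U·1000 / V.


IBU = (6.5/100)·57·0.2·1000 / 22.6

32.7876 IBU


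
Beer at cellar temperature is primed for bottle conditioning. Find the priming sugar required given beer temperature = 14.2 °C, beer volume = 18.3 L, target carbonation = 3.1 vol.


residual = 14.695·(0.01821 + 0.09011·e^(−0.04·T));  sugar = (target − residual)·4.0·V
residual = 14.695·(0.01821 + 0.09011·e^(−0.04·14.2)) = 1.0179
sugar = (3.1 − 1.0179)·4.0·18.3

152.4064 g


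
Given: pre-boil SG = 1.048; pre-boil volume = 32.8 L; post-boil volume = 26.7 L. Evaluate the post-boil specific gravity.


SG_post = 1 + (SG_pre − 1)·V_pre/V_post
pts_pre = (1.048 − 1)·1000 = 48.0000
pts_post = 48.0000·32.8/26.7 = 58.9663
SG_post = 1 + 58.9663/1000

1.0590


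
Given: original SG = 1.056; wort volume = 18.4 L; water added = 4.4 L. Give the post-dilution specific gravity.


SG_new = 1 + (SG_old − 1)·V_old/(V_old + V_water)
pts = (1.056 − 1)·1000·18.4/(18.4 + 4.4) = 45.1930
SG_new = 1 + 45.1930/1000

1.0452


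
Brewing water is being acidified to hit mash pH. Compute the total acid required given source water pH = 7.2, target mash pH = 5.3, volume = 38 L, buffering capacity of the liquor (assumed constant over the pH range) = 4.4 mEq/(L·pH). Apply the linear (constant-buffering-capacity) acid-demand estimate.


acid = buffering capacity · (pH_source − pH_target) · V
acid = 4.4 · (7.2 − 5.3) · 38

317.6800 mEq


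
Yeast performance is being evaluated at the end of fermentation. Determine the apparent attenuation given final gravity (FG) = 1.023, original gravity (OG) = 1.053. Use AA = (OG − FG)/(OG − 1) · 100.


AA = (1.053 − 1.023)/(1.053 − 1) · 100

56.6038 %


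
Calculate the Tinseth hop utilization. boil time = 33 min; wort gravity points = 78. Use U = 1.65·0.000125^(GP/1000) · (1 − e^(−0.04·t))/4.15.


bigness = 1.65·0.000125^(78/1000) = 0.8185
boil_factor = (1 − e^(−0.04·33))/4.15 = 0.1766
U = 0.8185 · 0.1766

0.1446


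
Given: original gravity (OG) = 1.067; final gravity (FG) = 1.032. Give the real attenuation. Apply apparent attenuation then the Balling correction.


AA = (OG−FG)/(OG−1)·100;  RA = AA·0.8192
AA = (1.067 − 1.032)/(1.067 − 1)·100 = 52.2388
RA = 52.2388·0.8192

42.7940 %


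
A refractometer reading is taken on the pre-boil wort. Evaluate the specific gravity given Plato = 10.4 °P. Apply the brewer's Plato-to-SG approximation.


SG = 259/(259 − P)
SG = 259/(259 − 10.4)

1.0418


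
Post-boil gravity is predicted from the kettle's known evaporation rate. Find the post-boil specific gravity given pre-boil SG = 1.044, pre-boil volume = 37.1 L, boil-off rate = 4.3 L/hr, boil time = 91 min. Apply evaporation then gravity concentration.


V_post = V_pre − rate·(t/60);  SG_post = 1 + (SG_pre−1)·V_pre/V_post
V_post = 37.1 − 4.3·(91/60) = 30.5783
SG_post = 1 + (1.044 − 1)·37.1/30.5783

1.0534


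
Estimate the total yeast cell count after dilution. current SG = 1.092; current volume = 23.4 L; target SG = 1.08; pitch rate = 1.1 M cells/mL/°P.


V_w = V·((SG_c−1)/(SG_t−1)−1);  °P = 259 − 259/SG_t;  cells = rate·(V+V_w)·°P
V_w = 23.4·((1.092−1)/(1.08−1)−1) = 3.5100
V_final = 23.4 + 3.5100 = 26.9100
°P = 259 − 259/1.08 = 19.1852
cells = 1.1·26.9100·19.1852

567.9007 billion cells


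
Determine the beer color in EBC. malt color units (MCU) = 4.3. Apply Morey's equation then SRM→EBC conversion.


SRM = 1.4922·MCU^0.6859;  EBC = SRM·1.97
SRM = 1.4922·4.3^0.6859 = 4.0581
EBC = 4.0581·1.97

7.9945 EBC


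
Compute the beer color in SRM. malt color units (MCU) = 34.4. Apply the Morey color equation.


SRM = 1.4922 · MCU^0.6859
SRM = 1.4922 · 34.4^0.6859

16.8948 SRM


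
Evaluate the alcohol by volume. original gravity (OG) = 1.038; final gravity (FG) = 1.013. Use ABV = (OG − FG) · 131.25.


ABV = (1.038 − 1.013) · 131.25

3.2813 % ABV


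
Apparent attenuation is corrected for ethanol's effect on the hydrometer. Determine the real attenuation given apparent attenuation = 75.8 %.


RA = AA · 0.8192
RA = 75.8 · 0.8192

62.0954 %


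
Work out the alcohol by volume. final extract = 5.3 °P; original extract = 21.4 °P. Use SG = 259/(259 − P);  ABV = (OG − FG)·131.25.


OG = 259/(259 − 21.4) = 1.0901
FG = 259/(259 − 5.3) = 1.0209
ABV = (1.0901 − 1.0209)·131.25

9.0794 % ABV


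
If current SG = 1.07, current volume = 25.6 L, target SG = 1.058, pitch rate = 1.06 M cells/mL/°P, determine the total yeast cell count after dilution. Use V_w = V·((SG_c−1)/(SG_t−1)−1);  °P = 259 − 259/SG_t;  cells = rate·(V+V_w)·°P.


V_w = 25.6·((1.07−1)/(1.058−1)−1) = 5.2966
V_final = 25.6 + 5.2966 = 30.8966
°P = 259 − 259/1.058 = 14.1985
cells = 1.06·30.8966·14.1985

465.0054 billion cells


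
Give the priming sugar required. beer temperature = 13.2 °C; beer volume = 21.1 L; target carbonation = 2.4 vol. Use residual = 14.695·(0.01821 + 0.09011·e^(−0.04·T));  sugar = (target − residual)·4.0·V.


residual = 14.695·(0.01821 + 0.09011·e^(−0.04·13.2)) = 1.0486
sugar = (2.4 − 1.0486)·4.0·21.1

114.0609 g


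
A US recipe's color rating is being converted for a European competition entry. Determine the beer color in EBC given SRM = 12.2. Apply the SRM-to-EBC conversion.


EBC = SRM · 1.97
EBC = 12.2 · 1.97

24.0340 EBC


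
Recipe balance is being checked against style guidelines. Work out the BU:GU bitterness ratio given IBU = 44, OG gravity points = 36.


BU:GU = IBU / OG_points
BU:GU = 44 / 36

1.2222


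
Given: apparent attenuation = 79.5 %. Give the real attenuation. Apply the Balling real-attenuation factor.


RA = AA · 0.8192
RA = 79.5 · 0.8192

65.1264 %


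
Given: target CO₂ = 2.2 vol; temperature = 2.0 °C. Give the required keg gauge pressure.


psi = vols/(0.01821 + 0.09011·e^(−0.04·T)) − 14.695
psi = 2.2/(0.01821 + 0.09011·e^(−0.04·2.0)) − 14.695

7.0030 psi


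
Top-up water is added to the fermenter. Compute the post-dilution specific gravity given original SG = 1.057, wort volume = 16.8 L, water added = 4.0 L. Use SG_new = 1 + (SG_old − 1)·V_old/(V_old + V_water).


pts = (1.057 − 1)·1000·16.8/(16.8 + 4.0) = 46.0385
SG_new = 1 + 46.0385/1000

1.0460


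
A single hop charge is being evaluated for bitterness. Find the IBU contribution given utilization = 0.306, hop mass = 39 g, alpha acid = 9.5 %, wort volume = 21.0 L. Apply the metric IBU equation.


IBU = (α/100)·mass·U·1000 / V
IBU = (9.5/100)·39·0.306·1000 / 21.0

53.9871 IBU


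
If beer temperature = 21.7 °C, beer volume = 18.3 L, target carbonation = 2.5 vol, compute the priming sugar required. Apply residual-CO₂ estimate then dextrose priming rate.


residual = 14.695·(0.01821 + 0.09011·e^(−0.04·T));  sugar = (target − residual)·4.0·V
residual = 14.695·(0.01821 + 0.09011·e^(−0.04·21.7)) = 0.8235
sugar = (2.5 − 0.8235)·4.0·18.3

122.7221 g


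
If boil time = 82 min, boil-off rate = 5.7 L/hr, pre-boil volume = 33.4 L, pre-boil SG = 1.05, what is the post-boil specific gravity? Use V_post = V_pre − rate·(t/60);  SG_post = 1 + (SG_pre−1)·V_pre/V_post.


V_post = 33.4 − 5.7·(82/60) = 25.6100
SG_post = 1 + (1.05 − 1)·33.4/25.6100

1.0652


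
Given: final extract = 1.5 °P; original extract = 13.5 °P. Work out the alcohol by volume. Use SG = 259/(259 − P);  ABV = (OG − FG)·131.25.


OG = 259/(259 − 13.5) = 1.0550
FG = 259/(259 − 1.5) = 1.0058
ABV = (1.0550 − 1.0058)·131.25

6.4529 % ABV


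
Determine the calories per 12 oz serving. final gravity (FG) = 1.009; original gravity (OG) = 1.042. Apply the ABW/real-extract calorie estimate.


ABW = (OG−FG)·131.25·0.79/FG;  °P = 259 − 259/SG (for OG→OE and FG→AE);  RE = 0.1808·OE + 0.8192·AE;  Cal = (6.9·ABW + 4·(RE−0.1))·FG·3.55
ABW = (1.042 − 1.009)·131.25·0.79/1.009 = 3.3912
OE = 259 − 259/1.042 = 10.4395 °P
AE = 259 − 259/1.009 = 2.3102 °P
RE = 0.1808·10.4395 + 0.8192·2.3102 = 3.7800 °P
Cal = (6.9·3.3912 + 4·(3.7800−0.1))·1.009·3.55

136.5404 kcal


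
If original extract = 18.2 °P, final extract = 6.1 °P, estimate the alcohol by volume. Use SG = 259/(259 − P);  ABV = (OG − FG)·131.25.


OG = 259/(259 − 18.2) = 1.0756
FG = 259/(259 − 6.1) = 1.0241
ABV = (1.0756 − 1.0241)·131.25

6.7543 % ABV


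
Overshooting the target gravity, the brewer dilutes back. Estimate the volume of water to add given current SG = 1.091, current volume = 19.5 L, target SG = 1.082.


V_water = V·((SG_curr − 1)/(SG_target − 1) − 1)
V_water = 19.5·((1.091 − 1)/(1.082 − 1) − 1)

2.1402 L


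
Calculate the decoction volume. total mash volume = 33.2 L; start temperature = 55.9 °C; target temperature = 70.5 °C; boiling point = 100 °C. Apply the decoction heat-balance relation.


V_dec = V_total·(T_target − T_start)/(T_boil − T_start)
V_dec = 33.2·(70.5 − 55.9)/(100 − 55.9)

10.9914 L


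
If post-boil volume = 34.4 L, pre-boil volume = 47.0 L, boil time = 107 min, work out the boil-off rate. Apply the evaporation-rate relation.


rate = (V_pre − V_post) / (t_min/60)
rate = (47.0 − 34.4) / (107/60)

7.0654 L/hr


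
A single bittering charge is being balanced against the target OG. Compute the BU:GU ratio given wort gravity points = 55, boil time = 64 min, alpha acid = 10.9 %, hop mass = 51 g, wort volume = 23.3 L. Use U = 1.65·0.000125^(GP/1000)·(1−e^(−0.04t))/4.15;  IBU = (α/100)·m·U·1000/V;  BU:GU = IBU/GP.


U = 1.65·0.000125^(55/1000)·(1−e^(−0.04·64))/4.15 = 0.2238
IBU = (10.9/100)·51·0.2238·1000/23.3 = 53.3906
BU:GU = 53.3906/55

0.9707


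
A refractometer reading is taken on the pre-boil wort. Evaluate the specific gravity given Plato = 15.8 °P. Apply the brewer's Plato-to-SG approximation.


SG = 259/(259 − P)
SG = 259/(259 − 15.8)

1.0650


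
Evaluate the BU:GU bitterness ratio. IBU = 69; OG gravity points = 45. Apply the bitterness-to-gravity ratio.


BU:GU = IBU / OG_points
BU:GU = 69 / 45

1.5333


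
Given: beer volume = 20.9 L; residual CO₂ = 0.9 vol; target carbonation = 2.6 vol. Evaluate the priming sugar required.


sugar = (target − residual)·4.0·V
sugar = (2.6 − 0.9)·4.0·20.9

142.1200 g


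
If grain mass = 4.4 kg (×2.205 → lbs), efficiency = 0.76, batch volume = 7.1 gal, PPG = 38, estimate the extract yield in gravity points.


points = lbs × PPG × eff / vol
lbs = 4.4 × 2.205 = 9.7020
points = 9.7020 × 38 × 0.76 / 7.1

39.4639 points


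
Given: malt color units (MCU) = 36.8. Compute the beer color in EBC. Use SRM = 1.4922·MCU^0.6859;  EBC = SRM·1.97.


SRM = 1.4922·36.8^0.6859 = 17.6947
EBC = 17.6947·1.97

34.8585 EBC


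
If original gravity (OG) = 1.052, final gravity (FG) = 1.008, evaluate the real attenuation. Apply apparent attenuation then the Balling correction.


AA = (OG−FG)/(OG−1)·100;  RA = AA·0.8192
AA = (1.052 − 1.008)/(1.052 − 1)·100 = 84.6154
RA = 84.6154·0.8192

69.3169 %


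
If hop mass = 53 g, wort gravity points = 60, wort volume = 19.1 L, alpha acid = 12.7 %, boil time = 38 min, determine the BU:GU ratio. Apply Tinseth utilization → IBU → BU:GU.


U = 1.65·0.000125^(GP/1000)·(1−e^(−0.04t))/4.15;  IBU = (α/100)·m·U·1000/V;  BU:GU = IBU/GP
U = 1.65·0.000125^(60/1000)·(1−e^(−0.04·38))/4.15 = 0.1812
IBU = (12.7/100)·53·0.1812·1000/19.1 = 63.8422
BU:GU = 63.8422/60

1.0640


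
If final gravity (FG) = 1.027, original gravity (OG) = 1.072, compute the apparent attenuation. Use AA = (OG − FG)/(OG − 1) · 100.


AA = (1.072 − 1.027)/(1.072 − 1) · 100

62.5000 %


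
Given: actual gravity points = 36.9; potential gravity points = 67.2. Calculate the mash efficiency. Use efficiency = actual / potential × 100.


efficiency = 36.9 / 67.2 × 100

54.9107 %


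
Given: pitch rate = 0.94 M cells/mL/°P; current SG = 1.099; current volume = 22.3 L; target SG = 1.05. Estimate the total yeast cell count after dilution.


V_w = V·((SG_c−1)/(SG_t−1)−1);  °P = 259 − 259/SG_t;  cells = rate·(V+V_w)·°P
V_w = 22.3·((1.099−1)/(1.05−1)−1) = 21.8540
V_final = 22.3 + 21.8540 = 44.1540
°P = 259 − 259/1.05 = 12.3333
cells = 0.94·44.1540·12.3333

511.8920 billion cells


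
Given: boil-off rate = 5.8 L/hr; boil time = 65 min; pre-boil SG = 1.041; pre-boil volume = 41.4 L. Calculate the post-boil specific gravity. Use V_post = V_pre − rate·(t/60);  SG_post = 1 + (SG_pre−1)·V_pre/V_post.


V_post = 41.4 − 5.8·(65/60) = 35.1167
SG_post = 1 + (1.041 − 1)·41.4/35.1167

1.0483


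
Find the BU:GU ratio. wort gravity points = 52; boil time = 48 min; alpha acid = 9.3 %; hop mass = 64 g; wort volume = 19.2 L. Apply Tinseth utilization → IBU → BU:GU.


U = 1.65·0.000125^(GP/1000)·(1−e^(−0.04t))/4.15;  IBU = (α/100)·m·U·1000/V;  BU:GU = IBU/GP
U = 1.65·0.000125^(52/1000)·(1−e^(−0.04·48))/4.15 = 0.2126
IBU = (9.3/100)·64·0.2126·1000/19.2 = 65.9153
BU:GU = 65.9153/52

1.2676


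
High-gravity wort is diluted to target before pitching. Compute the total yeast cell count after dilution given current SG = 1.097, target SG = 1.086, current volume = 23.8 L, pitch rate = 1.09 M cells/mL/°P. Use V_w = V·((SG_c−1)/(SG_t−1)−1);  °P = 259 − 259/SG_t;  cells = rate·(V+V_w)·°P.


V_w = 23.8·((1.097−1)/(1.086−1)−1) = 3.0442
V_final = 23.8 + 3.0442 = 26.8442
°P = 259 − 259/1.086 = 20.5101
cells = 1.09·26.8442·20.5101

600.1297 billion cells


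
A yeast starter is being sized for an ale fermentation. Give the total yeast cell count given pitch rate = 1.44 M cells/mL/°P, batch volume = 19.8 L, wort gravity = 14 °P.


cells (billions) = rate · V_L · °P
cells = 1.44 · 19.8 · 14

399.1680 billion cells


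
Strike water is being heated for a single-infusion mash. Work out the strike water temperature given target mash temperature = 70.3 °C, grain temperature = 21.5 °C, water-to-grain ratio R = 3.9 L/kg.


T_strike = (0.41/R)·(T_mash − T_grain) + T_mash
T_strike = (0.41/3.9)·(70.3 − 21.5) + 70.3

75.4303 °C


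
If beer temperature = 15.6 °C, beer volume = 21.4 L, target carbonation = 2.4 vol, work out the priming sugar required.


residual = 14.695·(0.01821 + 0.09011·e^(−0.04·T));  sugar = (target − residual)·4.0·V
residual = 14.695·(0.01821 + 0.09011·e^(−0.04·15.6)) = 0.9771
sugar = (2.4 − 0.9771)·4.0·21.4

121.8019 g


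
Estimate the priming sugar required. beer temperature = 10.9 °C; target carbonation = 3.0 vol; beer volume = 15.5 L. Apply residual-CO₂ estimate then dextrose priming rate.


residual = 14.695·(0.01821 + 0.09011·e^(−0.04·T));  sugar = (target − residual)·4.0·V
residual = 14.695·(0.01821 + 0.09011·e^(−0.04·10.9)) = 1.1238
sugar = (3.0 − 1.1238)·4.0·15.5

116.3228 g


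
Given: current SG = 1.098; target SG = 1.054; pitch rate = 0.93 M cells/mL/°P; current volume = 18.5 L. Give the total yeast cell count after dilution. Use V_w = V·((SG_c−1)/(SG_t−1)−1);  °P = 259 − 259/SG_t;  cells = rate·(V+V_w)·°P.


V_w = 18.5·((1.098−1)/(1.054−1)−1) = 15.0741
V_final = 18.5 + 15.0741 = 33.5741
°P = 259 − 259/1.054 = 13.2694
cells = 0.93·33.5741·13.2694

414.3238 billion cells


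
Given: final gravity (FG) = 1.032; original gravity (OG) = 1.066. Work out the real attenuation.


AA = (OG−FG)/(OG−1)·100;  RA = AA·0.8192
AA = (1.066 − 1.032)/(1.066 − 1)·100 = 51.5152
RA = 51.5152·0.8192

42.2012 %


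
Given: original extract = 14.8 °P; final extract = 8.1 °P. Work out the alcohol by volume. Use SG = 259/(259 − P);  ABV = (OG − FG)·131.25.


OG = 259/(259 − 14.8) = 1.0606
FG = 259/(259 − 8.1) = 1.0323
ABV = (1.0606 − 1.0323)·131.25

3.7173 % ABV


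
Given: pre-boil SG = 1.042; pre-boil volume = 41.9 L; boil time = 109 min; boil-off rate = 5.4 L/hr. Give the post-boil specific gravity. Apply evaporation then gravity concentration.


V_post = V_pre − rate·(t/60);  SG_post = 1 + (SG_pre−1)·V_pre/V_post
V_post = 41.9 − 5.4·(109/60) = 32.0900
SG_post = 1 + (1.042 − 1)·41.9/32.0900

1.0548


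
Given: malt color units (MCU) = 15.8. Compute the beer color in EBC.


SRM = 1.4922·MCU^0.6859;  EBC = SRM·1.97
SRM = 1.4922·15.8^0.6859 = 9.9080
EBC = 9.9080·1.97

19.5188 EBC


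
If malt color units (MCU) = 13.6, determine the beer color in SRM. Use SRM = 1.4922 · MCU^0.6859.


SRM = 1.4922 · 13.6^0.6859

8.9397 SRM


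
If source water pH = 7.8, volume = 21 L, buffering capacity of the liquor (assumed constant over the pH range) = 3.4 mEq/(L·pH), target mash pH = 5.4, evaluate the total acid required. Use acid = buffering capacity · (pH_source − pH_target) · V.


acid = 3.4 · (7.8 − 5.4) · 21

171.3600 mEq


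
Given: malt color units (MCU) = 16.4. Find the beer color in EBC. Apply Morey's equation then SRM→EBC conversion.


SRM = 1.4922·MCU^0.6859;  EBC = SRM·1.97
SRM = 1.4922·16.4^0.6859 = 10.1646
EBC = 10.1646·1.97

20.0242 EBC


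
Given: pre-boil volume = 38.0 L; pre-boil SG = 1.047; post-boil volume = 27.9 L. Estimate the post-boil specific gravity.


SG_post = 1 + (SG_pre − 1)·V_pre/V_post
pts_pre = (1.047 − 1)·1000 = 47.0000
pts_post = 47.0000·38.0/27.9 = 64.0143
SG_post = 1 + 64.0143/1000

1.0640


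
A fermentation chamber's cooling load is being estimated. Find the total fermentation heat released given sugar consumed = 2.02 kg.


Q = m_sugar · 590 kJ/kg
Q = 2.02 · 590

1191.8000 kJ


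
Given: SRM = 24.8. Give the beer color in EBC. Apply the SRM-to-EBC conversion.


EBC = SRM · 1.97
EBC = 24.8 · 1.97

48.8560 EBC


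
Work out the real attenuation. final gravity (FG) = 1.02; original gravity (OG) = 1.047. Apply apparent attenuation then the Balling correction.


AA = (OG−FG)/(OG−1)·100;  RA = AA·0.8192
AA = (1.047 − 1.02)/(1.047 − 1)·100 = 57.4468
RA = 57.4468·0.8192

47.0604 %


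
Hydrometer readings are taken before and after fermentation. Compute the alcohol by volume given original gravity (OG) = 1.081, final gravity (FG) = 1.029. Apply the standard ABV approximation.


ABV = (OG − FG) · 131.25
ABV = (1.081 − 1.029) · 131.25

6.8250 % ABV


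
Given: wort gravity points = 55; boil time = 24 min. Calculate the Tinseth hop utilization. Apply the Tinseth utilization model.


U = 1.65·0.000125^(GP/1000) · (1 − e^(−0.04·t))/4.15
bigness = 1.65·0.000125^(55/1000) = 1.0065
boil_factor = (1 − e^(−0.04·24))/4.15 = 0.1487
U = 1.0065 · 0.1487

0.1497


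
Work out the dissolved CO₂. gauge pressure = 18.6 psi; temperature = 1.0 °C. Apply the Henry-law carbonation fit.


vols = (P + 14.695)·(0.01821 + 0.09011·e^(−0.04·T))
vols = (18.6 + 14.695)·(0.01821 + 0.09011·e^(−0.04·1.0))

3.4889 volumes


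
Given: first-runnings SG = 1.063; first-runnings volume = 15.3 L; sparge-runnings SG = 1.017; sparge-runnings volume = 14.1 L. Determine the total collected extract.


total = Σ (SG_i − 1)·1000·V_i
first = (1.063 − 1)·1000·15.3 = 963.9000
sparge = (1.017 − 1)·1000·14.1 = 239.7000
total = 963.9000 + 239.7000

1203.6000 gravity·L


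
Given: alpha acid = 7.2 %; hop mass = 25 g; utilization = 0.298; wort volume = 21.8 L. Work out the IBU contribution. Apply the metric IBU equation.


IBU = (α/100)·mass·U·1000 / V
IBU = (7.2/100)·25·0.298·1000 / 21.8

24.6055 IBU


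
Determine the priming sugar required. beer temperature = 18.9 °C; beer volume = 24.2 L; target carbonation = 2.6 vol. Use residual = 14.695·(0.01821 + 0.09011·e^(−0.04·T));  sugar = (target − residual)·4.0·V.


residual = 14.695·(0.01821 + 0.09011·e^(−0.04·18.9)) = 0.8893
sugar = (2.6 − 0.8893)·4.0·24.2

165.5913 g


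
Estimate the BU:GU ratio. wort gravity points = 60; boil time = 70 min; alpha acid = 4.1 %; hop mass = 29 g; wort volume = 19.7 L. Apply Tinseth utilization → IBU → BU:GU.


U = 1.65·0.000125^(GP/1000)·(1−e^(−0.04t))/4.15;  IBU = (α/100)·m·U·1000/V;  BU:GU = IBU/GP
U = 1.65·0.000125^(60/1000)·(1−e^(−0.04·70))/4.15 = 0.2178
IBU = (4.1/100)·29·0.2178·1000/19.7 = 13.1438
BU:GU = 13.1438/60

0.2191


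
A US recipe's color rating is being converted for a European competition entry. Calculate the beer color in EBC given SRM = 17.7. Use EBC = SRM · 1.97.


EBC = 17.7 · 1.97

34.8690 EBC


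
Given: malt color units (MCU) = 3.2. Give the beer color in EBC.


SRM = 1.4922·MCU^0.6859;  EBC = SRM·1.97
SRM = 1.4922·3.2^0.6859 = 3.3137
EBC = 3.3137·1.97

6.5279 EBC


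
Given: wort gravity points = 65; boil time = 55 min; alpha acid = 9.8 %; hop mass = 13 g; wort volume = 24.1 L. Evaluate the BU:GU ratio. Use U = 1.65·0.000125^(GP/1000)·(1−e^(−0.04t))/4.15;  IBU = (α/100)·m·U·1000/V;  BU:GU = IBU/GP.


U = 1.65·0.000125^(65/1000)·(1−e^(−0.04·55))/4.15 = 0.1971
IBU = (9.8/100)·13·0.1971·1000/24.1 = 10.4204
BU:GU = 10.4204/65

0.1603


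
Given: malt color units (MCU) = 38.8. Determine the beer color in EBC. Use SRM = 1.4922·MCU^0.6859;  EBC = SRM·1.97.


SRM = 1.4922·38.8^0.6859 = 18.3488
EBC = 18.3488·1.97

36.1471 EBC


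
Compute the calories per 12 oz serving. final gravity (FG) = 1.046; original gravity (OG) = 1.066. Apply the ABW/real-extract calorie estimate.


ABW = (OG−FG)·131.25·0.79/FG;  °P = 259 − 259/SG (for OG→OE and FG→AE);  RE = 0.1808·OE + 0.8192·AE;  Cal = (6.9·ABW + 4·(RE−0.1))·FG·3.55
ABW = (1.066 − 1.046)·131.25·0.79/1.046 = 1.9826
OE = 259 − 259/1.066 = 16.0356 °P
AE = 259 − 259/1.046 = 11.3901 °P
RE = 0.1808·16.0356 + 0.8192·11.3901 = 12.2300 °P
Cal = (6.9·1.9826 + 4·(12.2300−0.1))·1.046·3.55

230.9655 kcal


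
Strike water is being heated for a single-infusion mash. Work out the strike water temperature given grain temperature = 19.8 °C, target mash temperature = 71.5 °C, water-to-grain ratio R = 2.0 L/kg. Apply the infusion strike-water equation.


T_strike = (0.41/R)·(T_mash − T_grain) + T_mash
T_strike = (0.41/2.0)·(71.5 − 19.8) + 71.5

82.0985 °C


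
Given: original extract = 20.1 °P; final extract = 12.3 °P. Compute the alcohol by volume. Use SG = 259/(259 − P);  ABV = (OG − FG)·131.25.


OG = 259/(259 − 20.1) = 1.0841
FG = 259/(259 − 12.3) = 1.0499
ABV = (1.0841 − 1.0499)·131.25

4.4989 % ABV


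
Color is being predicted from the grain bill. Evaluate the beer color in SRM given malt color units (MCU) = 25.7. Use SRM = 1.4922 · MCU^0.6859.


SRM = 1.4922 · 25.7^0.6859

13.8325 SRM


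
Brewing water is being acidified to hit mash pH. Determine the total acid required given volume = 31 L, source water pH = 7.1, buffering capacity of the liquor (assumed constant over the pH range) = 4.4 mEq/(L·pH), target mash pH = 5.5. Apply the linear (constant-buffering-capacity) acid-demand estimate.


acid = buffering capacity · (pH_source − pH_target) · V
acid = 4.4 · (7.1 − 5.5) · 31

218.2400 mEq


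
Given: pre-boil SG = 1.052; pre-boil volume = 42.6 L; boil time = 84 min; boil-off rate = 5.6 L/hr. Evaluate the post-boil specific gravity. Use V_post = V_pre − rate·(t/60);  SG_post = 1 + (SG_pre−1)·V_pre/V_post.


V_post = 42.6 − 5.6·(84/60) = 34.7600
SG_post = 1 + (1.052 − 1)·42.6/34.7600

1.0637


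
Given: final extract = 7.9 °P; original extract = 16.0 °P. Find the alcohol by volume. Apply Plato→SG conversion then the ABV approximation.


SG = 259/(259 − P);  ABV = (OG − FG)·131.25
OG = 259/(259 − 16.0) = 1.0658
FG = 259/(259 − 7.9) = 1.0315
ABV = (1.0658 − 1.0315)·131.25

4.5126 % ABV


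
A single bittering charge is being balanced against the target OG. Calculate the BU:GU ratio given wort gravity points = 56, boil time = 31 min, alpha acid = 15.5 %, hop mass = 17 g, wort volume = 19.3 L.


U = 1.65·0.000125^(GP/1000)·(1−e^(−0.04t))/4.15;  IBU = (α/100)·m·U·1000/V;  BU:GU = IBU/GP
U = 1.65·0.000125^(56/1000)·(1−e^(−0.04·31))/4.15 = 0.1708
IBU = (15.5/100)·17·0.1708·1000/19.3 = 23.3196
BU:GU = 23.3196/56

0.4164


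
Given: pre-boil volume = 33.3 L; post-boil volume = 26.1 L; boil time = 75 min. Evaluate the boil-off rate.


rate = (V_pre − V_post) / (t_min/60)
rate = (33.3 − 26.1) / (75/60)

5.7600 L/hr


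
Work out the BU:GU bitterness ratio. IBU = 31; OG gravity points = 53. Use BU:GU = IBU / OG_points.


BU:GU = 31 / 53

0.5849


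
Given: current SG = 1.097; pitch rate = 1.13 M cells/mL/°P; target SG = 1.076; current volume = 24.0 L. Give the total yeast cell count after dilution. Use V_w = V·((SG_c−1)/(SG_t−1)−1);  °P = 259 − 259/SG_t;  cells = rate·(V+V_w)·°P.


V_w = 24.0·((1.097−1)/(1.076−1)−1) = 6.6316
V_final = 24.0 + 6.6316 = 30.6316
°P = 259 − 259/1.076 = 18.2937
cells = 1.13·30.6316·18.2937

633.2117 billion cells


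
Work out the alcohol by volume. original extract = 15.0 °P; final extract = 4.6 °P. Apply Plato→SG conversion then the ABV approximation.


SG = 259/(259 − P);  ABV = (OG − FG)·131.25
OG = 259/(259 − 15.0) = 1.0615
FG = 259/(259 − 4.6) = 1.0181
ABV = (1.0615 − 1.0181)·131.25

5.6954 % ABV


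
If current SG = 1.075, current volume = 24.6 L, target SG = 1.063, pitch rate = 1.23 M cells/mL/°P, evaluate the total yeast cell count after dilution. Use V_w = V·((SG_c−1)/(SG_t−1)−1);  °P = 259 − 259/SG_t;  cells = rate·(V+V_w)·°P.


V_w = 24.6·((1.075−1)/(1.063−1)−1) = 4.6857
V_final = 24.6 + 4.6857 = 29.2857
°P = 259 − 259/1.063 = 15.3500
cells = 1.23·29.2857·15.3500

552.9272 billion cells


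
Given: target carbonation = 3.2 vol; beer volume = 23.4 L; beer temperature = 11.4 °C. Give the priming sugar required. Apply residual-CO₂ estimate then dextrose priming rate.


residual = 14.695·(0.01821 + 0.09011·e^(−0.04·T));  sugar = (target − residual)·4.0·V
residual = 14.695·(0.01821 + 0.09011·e^(−0.04·11.4)) = 1.1069
sugar = (3.2 − 1.1069)·4.0·23.4

195.9169 g


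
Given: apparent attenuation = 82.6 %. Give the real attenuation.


RA = AA · 0.8192
RA = 82.6 · 0.8192

67.6659 %


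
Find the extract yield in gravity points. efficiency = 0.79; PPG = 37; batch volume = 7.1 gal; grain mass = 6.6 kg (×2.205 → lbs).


points = lbs × PPG × eff / vol
lbs = 6.6 × 2.205 = 14.5530
points = 14.5530 × 37 × 0.79 / 7.1

59.9133 points


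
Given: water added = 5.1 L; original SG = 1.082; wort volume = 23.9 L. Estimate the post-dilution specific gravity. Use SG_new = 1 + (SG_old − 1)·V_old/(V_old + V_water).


pts = (1.082 − 1)·1000·23.9/(23.9 + 5.1) = 67.5793
SG_new = 1 + 67.5793/1000

1.0676


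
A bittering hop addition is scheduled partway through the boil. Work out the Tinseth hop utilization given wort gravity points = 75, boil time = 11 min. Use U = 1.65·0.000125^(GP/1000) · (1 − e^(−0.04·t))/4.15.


bigness = 1.65·0.000125^(75/1000) = 0.8409
boil_factor = (1 − e^(−0.04·11))/4.15 = 0.0858
U = 0.8409 · 0.0858

0.0721


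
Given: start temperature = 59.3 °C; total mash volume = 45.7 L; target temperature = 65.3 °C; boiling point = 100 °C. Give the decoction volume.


V_dec = V_total·(T_target − T_start)/(T_boil − T_start)
V_dec = 45.7·(65.3 − 59.3)/(100 − 59.3)

6.7371 L


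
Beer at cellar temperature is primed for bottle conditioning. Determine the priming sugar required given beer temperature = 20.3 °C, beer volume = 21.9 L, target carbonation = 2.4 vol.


residual = 14.695·(0.01821 + 0.09011·e^(−0.04·T));  sugar = (target − residual)·4.0·V
residual = 14.695·(0.01821 + 0.09011·e^(−0.04·20.3)) = 0.8555
sugar = (2.4 − 0.8555)·4.0·21.9

135.2995 g


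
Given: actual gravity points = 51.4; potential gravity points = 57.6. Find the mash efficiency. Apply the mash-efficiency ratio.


efficiency = actual / potential × 100
efficiency = 51.4 / 57.6 × 100

89.2361 %


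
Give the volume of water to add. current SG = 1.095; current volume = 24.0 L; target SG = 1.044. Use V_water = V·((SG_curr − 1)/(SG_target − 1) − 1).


V_water = 24.0·((1.095 − 1)/(1.044 − 1) − 1)

27.8182 L


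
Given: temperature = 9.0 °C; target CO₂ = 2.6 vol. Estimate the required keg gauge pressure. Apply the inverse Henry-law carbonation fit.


psi = vols/(0.01821 + 0.09011·e^(−0.04·T)) − 14.695
psi = 2.6/(0.01821 + 0.09011·e^(−0.04·9.0)) − 14.695

17.3730 psi


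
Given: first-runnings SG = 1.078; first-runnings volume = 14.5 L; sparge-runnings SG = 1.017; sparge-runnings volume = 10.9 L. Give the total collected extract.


total = Σ (SG_i − 1)·1000·V_i
first = (1.078 − 1)·1000·14.5 = 1131.0000
sparge = (1.017 − 1)·1000·10.9 = 185.3000
total = 1131.0000 + 185.3000

1316.3000 gravity·L


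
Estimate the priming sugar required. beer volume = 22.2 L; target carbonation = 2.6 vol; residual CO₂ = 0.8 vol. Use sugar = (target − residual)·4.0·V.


sugar = (2.6 − 0.8)·4.0·22.2

159.8400 g


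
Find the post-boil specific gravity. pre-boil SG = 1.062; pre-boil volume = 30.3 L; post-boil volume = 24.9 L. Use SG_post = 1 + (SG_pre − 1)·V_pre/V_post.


pts_pre = (1.062 − 1)·1000 = 62.0000
pts_post = 62.0000·30.3/24.9 = 75.4458
SG_post = 1 + 75.4458/1000

1.0754


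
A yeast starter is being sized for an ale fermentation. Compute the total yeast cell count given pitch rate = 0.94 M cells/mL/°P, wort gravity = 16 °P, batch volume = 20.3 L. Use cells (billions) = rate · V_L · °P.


cells = 0.94 · 20.3 · 16

305.3120 billion cells


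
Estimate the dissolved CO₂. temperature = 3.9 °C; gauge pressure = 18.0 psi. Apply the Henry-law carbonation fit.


vols = (P + 14.695)·(0.01821 + 0.09011·e^(−0.04·T))
vols = (18.0 + 14.695)·(0.01821 + 0.09011·e^(−0.04·3.9))

3.1160 volumes


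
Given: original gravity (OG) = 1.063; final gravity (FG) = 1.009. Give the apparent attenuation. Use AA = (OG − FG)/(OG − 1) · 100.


AA = (1.063 − 1.009)/(1.063 − 1) · 100

85.7143 %


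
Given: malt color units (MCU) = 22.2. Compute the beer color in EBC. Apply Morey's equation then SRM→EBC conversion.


SRM = 1.4922·MCU^0.6859;  EBC = SRM·1.97
SRM = 1.4922·22.2^0.6859 = 12.5110
EBC = 12.5110·1.97

24.6466 EBC


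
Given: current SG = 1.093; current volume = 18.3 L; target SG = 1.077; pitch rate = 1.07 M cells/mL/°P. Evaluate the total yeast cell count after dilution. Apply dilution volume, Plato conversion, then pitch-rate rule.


V_w = V·((SG_c−1)/(SG_t−1)−1);  °P = 259 − 259/SG_t;  cells = rate·(V+V_w)·°P
V_w = 18.3·((1.093−1)/(1.077−1)−1) = 3.8026
V_final = 18.3 + 3.8026 = 22.1026
°P = 259 − 259/1.077 = 18.5172
cells = 1.07·22.1026·18.5172

437.9272 billion cells


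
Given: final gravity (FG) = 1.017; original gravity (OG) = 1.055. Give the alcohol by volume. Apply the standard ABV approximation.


ABV = (OG − FG) · 131.25
ABV = (1.055 − 1.017) · 131.25

4.9875 % ABV


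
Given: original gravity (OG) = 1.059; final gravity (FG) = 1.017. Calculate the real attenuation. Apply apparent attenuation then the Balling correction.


AA = (OG−FG)/(OG−1)·100;  RA = AA·0.8192
AA = (1.059 − 1.017)/(1.059 − 1)·100 = 71.1864
RA = 71.1864·0.8192

58.3159 %


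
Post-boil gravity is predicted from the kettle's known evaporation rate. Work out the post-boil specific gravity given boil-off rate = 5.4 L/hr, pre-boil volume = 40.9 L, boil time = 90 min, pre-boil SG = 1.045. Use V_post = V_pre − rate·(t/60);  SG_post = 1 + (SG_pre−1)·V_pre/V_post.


V_post = 40.9 − 5.4·(90/60) = 32.8000
SG_post = 1 + (1.045 − 1)·40.9/32.8000

1.0561


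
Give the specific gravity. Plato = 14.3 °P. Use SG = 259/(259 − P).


SG = 259/(259 − 14.3)

1.0584


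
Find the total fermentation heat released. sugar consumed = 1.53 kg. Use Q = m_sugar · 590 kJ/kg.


Q = 1.53 · 590

902.7000 kJ


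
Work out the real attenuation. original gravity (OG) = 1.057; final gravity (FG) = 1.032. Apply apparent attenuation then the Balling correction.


AA = (OG−FG)/(OG−1)·100;  RA = AA·0.8192
AA = (1.057 − 1.032)/(1.057 − 1)·100 = 43.8596
RA = 43.8596·0.8192

35.9298 %


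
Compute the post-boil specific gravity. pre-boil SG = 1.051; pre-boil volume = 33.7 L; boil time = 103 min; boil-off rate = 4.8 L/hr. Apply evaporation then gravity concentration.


V_post = V_pre − rate·(t/60);  SG_post = 1 + (SG_pre−1)·V_pre/V_post
V_post = 33.7 − 4.8·(103/60) = 25.4600
SG_post = 1 + (1.051 − 1)·33.7/25.4600

1.0675


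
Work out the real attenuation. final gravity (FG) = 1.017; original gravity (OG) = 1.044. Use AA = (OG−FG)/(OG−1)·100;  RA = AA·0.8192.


AA = (1.044 − 1.017)/(1.044 − 1)·100 = 61.3636
RA = 61.3636·0.8192

50.2691 %


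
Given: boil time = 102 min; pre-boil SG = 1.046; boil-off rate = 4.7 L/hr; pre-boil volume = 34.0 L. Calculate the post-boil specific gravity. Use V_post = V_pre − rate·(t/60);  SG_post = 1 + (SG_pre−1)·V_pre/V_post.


V_post = 34.0 − 4.7·(102/60) = 26.0100
SG_post = 1 + (1.046 − 1)·34.0/26.0100

1.0601


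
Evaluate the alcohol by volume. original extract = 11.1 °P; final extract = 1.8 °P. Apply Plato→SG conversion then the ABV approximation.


SG = 259/(259 − P);  ABV = (OG − FG)·131.25
OG = 259/(259 − 11.1) = 1.0448
FG = 259/(259 − 1.8) = 1.0070
ABV = (1.0448 − 1.0070)·131.25

4.9583 % ABV


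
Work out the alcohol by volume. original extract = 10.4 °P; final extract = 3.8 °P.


SG = 259/(259 − P);  ABV = (OG − FG)·131.25
OG = 259/(259 − 10.4) = 1.0418
FG = 259/(259 − 3.8) = 1.0149
ABV = (1.0418 − 1.0149)·131.25

3.5364 % ABV


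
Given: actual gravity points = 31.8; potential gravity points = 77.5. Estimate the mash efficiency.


efficiency = actual / potential × 100
efficiency = 31.8 / 77.5 × 100

41.0323 %


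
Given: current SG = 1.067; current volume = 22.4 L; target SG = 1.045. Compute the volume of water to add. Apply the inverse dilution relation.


V_water = V·((SG_curr − 1)/(SG_target − 1) − 1)
V_water = 22.4·((1.067 − 1)/(1.045 − 1) − 1)

10.9511 L


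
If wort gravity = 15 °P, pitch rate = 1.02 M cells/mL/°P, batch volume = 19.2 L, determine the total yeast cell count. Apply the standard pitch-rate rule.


cells (billions) = rate · V_L · °P
cells = 1.02 · 19.2 · 15

293.7600 billion cells


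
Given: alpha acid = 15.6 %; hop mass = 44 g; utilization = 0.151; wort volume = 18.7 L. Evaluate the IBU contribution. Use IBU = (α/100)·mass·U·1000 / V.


IBU = (15.6/100)·44·0.151·1000 / 18.7

55.4259 IBU


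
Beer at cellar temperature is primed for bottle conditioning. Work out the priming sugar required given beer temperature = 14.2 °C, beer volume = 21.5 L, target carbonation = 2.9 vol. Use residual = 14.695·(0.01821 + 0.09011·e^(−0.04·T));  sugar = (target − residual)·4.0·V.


residual = 14.695·(0.01821 + 0.09011·e^(−0.04·14.2)) = 1.0179
sugar = (2.9 − 1.0179)·4.0·21.5

161.8567 g


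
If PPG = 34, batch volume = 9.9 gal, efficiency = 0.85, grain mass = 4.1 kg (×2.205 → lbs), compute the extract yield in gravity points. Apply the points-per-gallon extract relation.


points = lbs × PPG × eff / vol
lbs = 4.1 × 2.205 = 9.0405
points = 9.0405 × 34 × 0.85 / 9.9

26.3910 points


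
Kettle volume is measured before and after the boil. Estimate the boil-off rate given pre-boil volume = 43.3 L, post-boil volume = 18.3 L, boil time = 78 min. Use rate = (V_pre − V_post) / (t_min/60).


rate = (43.3 − 18.3) / (78/60)

19.2308 L/hr


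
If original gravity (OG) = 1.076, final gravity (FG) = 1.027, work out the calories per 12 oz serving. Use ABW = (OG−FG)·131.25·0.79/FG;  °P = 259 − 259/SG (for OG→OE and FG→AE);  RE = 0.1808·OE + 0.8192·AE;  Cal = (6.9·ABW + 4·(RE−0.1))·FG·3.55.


ABW = (1.076 − 1.027)·131.25·0.79/1.027 = 4.9471
OE = 259 − 259/1.076 = 18.2937 °P
AE = 259 − 259/1.027 = 6.8092 °P
RE = 0.1808·18.2937 + 0.8192·6.8092 = 8.8856 °P
Cal = (6.9·4.9471 + 4·(8.8856−0.1))·1.027·3.55

252.5747 kcal


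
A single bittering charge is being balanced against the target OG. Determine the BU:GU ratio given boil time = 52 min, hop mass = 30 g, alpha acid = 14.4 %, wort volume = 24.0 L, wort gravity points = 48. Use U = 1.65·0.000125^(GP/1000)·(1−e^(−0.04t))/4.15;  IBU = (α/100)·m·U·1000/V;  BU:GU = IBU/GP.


U = 1.65·0.000125^(48/1000)·(1−e^(−0.04·52))/4.15 = 0.2260
IBU = (14.4/100)·30·0.2260·1000/24.0 = 40.6820
BU:GU = 40.6820/48

0.8475


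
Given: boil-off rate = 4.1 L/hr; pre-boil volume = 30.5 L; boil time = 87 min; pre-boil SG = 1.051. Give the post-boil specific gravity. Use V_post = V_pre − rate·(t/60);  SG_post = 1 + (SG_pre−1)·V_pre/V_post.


V_post = 30.5 − 4.1·(87/60) = 24.5550
SG_post = 1 + (1.051 − 1)·30.5/24.5550

1.0633


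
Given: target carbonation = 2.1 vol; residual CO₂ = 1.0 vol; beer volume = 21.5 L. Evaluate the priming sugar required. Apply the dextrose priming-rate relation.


sugar = (target − residual)·4.0·V
sugar = (2.1 − 1.0)·4.0·21.5

94.6000 g


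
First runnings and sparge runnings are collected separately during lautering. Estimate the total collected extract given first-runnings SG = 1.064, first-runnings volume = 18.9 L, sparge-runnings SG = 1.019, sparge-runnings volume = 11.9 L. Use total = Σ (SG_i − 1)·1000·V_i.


first = (1.064 − 1)·1000·18.9 = 1209.6000
sparge = (1.019 − 1)·1000·11.9 = 226.1000
total = 1209.6000 + 226.1000

1435.7000 gravity·L
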